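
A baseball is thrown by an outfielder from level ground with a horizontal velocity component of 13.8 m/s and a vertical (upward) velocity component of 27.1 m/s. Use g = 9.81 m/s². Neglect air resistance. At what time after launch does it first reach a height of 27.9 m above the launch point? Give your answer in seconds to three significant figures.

Require v_y0 t − ½ g t² = 27.9, i.e. 4.905 t² − 27.10 t + 27.9 = 0.
Quadratic formula: t = (27.10 ± √187.01) / 9.81 = (27.10 ± 13.68) / 9.81 → t = 1.368 s or 4.156 s.
The first (ascending) time is 1.368 s.

1.37 s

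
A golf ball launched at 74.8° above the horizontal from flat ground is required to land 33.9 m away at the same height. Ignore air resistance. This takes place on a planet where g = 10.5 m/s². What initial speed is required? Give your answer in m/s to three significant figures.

26.5 m/s

On level ground R = v₀² sin 2θ / g ⇒ v₀ = √(gR / sin 2θ).
v₀ = √(10.5 × 33.9 / sin 149.6°) = √(356.0 / 0.5060) = √703.41 = 26.52 m/s.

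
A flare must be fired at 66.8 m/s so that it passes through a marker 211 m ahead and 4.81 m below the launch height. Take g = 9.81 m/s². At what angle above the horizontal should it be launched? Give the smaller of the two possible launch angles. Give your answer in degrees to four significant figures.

12.43°

Trajectory: y = x tanθ − g x² (1 + tan²θ)/(2v₀²). With x = 211, y = −4.81, v₀ = 66.8, g = 9.81:
48.94 tan²θ − 211 tanθ + (44.13) = 0.
tanθ = [211 ± √(211² − 4 × 48.94 × (44.13))] / (2 × 48.94) = (211 ± 189.4) / 97.88, giving tanθ = 0.2204 or 4.091.
θ = 12.43° or 76.26°; the smaller is 12.43°.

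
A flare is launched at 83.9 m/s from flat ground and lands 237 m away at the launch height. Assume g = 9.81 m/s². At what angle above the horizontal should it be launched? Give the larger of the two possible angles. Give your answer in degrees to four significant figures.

80.36°

Level-ground range R = v₀² sin(2θ)/g ⇒ sin(2θ) = gR/v₀² = 9.81 × 237 / 83.9² = 0.3303.
2θ = 19.29° or 180° − 19.29° = 160.7°, so θ = 9.643° or 80.36°.
The larger angle is 80.36°.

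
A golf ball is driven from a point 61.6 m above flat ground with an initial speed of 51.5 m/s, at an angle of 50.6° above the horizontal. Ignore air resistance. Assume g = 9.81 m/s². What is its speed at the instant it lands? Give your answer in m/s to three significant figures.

62.1 m/s

vₓ = 51.50 cos 50.6° = 32.69 m/s; v_y0 = 51.50 sin 50.6° = 39.80 m/s.
With up positive and y = 0 at the ground: y(t) = 61.6 + (39.80) t − 4.905 t². Setting y = 0 and taking the positive root: t = [39.80 + √(39.80² + 2·9.81·61.6)] / 9.81 = (39.80 + 52.84) / 9.81 = 9.443 s.
Vertical velocity at impact: v_y = v_y0 − g t = 39.80 − 9.81 × 9.443 = −52.84 m/s.
Speed: |v| = √(vₓ² + v_y²) = √(32.69² + 52.84²) = 62.14 m/s.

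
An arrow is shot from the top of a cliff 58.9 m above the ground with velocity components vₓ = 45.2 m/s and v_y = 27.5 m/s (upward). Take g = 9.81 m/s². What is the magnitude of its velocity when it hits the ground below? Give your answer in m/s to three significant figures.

The projectile lands when y = 58.9 + (27.50) t − ½·9.81·t² = 0. Positive root: t = (27.50 + √(27.50² + 2·9.81·58.9)) / 9.81 = (27.50 + 43.72) / 9.81 = 7.260 s.
Vertical velocity at impact: v_y = v_y0 − g t = 27.50 − 9.81 × 7.260 = −43.72 m/s.
Speed: |v| = √(vₓ² + v_y²) = √(45.20² + 43.72²) = 62.89 m/s.

62.9 m/s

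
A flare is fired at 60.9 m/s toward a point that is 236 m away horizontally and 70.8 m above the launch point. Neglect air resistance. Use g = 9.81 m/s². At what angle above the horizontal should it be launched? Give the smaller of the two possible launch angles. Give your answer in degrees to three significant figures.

39.5°

Trajectory: y = x tanθ − g x² (1 + tan²θ)/(2v₀²). With x = 236, y = 70.8, v₀ = 60.9, g = 9.81:
73.66 tan²θ − 236 tanθ + (144.5) = 0.
tanθ = [236 ± √(236² − 4 × 73.66 × (144.5))] / (2 × 73.66) = (236 ± 114.6) / 147.3, giving tanθ = 0.8241 or 2.380.
θ = 39.49° or 67.21°; the smaller is 39.49°.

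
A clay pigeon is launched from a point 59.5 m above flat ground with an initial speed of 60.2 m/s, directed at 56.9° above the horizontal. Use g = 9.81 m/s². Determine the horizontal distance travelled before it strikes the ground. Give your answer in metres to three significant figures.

Components: vₓ = 60.20 cos 56.9° = 32.88 m/s, v_y0 = 60.20 sin 56.9° = 50.43 m/s.
With up positive and y = 0 at the ground: y(t) = 59.5 + (50.43) t − 4.905 t². Setting y = 0 and taking the positive root: t = [50.43 + √(50.43² + 2·9.81·59.5)] / 9.81 = (50.43 + 60.92) / 9.81 = 11.35 s.
Horizontal distance: R = vₓ t = 32.88 × 11.35 = 373.1 m.

373 m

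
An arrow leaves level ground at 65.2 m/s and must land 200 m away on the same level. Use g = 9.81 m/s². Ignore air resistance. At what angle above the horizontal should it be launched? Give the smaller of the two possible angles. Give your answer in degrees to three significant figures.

R = v₀² sin 2θ / g gives sin 2θ = gR/v₀² = 9.81·200/65.2² = 0.4615.
2θ = 27.49° or 180° − 27.49° = 152.5°, so θ = 13.74° or 76.26°.
The smaller angle is 13.74°.

13.7°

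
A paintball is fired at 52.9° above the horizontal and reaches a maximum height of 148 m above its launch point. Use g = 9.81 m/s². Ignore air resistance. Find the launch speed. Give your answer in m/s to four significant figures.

At the peak v_y = 0, so v_y0 = √(2gH) = √(2 × 9.81 × 148) = 53.89 m/s.
v_y0 = v₀ sin θ ⇒ v₀ = 53.89 / sin 52.9° = 67.56 m/s.

67.56 m/s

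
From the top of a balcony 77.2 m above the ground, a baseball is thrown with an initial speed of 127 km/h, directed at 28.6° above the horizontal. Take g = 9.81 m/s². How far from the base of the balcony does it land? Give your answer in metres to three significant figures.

Convert: 127 km/h = 127/3.6 = 35.28 m/s.
vₓ = 35.28 cos 28.6° = 30.97 m/s; v_y0 = 35.28 sin 28.6° = 16.89 m/s.
The projectile lands when y = 77.2 + (16.89) t − ½·9.81·t² = 0. Positive root: t = (16.89 + √(16.89² + 2·9.81·77.2)) / 9.81 = (16.89 + 42.42) / 9.81 = 6.046 s.
Horizontal distance: R = vₓ t = 30.97 × 6.046 = 187.3 m.

187 m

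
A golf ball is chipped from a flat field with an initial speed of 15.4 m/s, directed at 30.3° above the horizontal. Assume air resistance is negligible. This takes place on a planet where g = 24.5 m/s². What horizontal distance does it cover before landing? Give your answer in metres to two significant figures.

8.4 m

Components: vₓ = 15.40 cos 30.3° = 13.30 m/s, v_y0 = 15.40 sin 30.3° = 7.770 m/s.
Flight time T = 2 v_y0 / g = 0.6343 s.
Range: R = vₓ T = 13.30 × 0.6343 = 8.433 m.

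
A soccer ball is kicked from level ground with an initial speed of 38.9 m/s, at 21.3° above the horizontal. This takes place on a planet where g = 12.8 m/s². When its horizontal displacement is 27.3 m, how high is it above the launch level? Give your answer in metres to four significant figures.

Horizontal component vₓ = 38.90 cos 21.3° = 36.24 m/s; vertical v_y0 = 38.90 sin 21.3° = 14.13 m/s.
x = vₓ t ⇒ t = 27.3/36.24 = 0.7533 s.
Height: y = v_y0 t − ½ g t² = 14.13 × 0.7533 − 6.400 × 0.7533² = 10.64 − 3.631 = 7.013 m.

7.013 m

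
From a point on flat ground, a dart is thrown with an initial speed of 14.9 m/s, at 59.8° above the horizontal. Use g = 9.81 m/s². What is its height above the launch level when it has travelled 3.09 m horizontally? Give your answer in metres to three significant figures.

Horizontal component vₓ = 14.90 cos 59.8° = 7.495 m/s; vertical v_y0 = 14.90 sin 59.8° = 12.88 m/s.
At x = 3.09 m, t = x/vₓ = 3.09/7.495 = 0.4123 s.
Height: y = v_y0 t − ½ g t² = 12.88 × 0.4123 − 4.905 × 0.4123² = 5.309 − 0.8337 = 4.475 m.

4.48 m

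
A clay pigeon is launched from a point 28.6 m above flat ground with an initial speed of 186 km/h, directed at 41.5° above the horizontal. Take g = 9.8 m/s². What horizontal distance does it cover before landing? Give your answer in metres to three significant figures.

300 m

Convert: 186 km/h = 186/3.6 = 51.67 m/s.
Horizontal component vₓ = 51.67 cos 41.5° = 38.70 m/s; vertical v_y0 = 51.67 sin 41.5° = 34.24 m/s.
With up positive and y = 0 at the ground: y(t) = 28.6 + (34.24) t − 4.900 t². Setting y = 0 and taking the positive root: t = [34.24 + √(34.24² + 2·9.80·28.6)] / 9.80 = (34.24 + 41.62) / 9.80 = 7.741 s.
Horizontal distance: R = vₓ t = 38.70 × 7.741 = 299.5 m.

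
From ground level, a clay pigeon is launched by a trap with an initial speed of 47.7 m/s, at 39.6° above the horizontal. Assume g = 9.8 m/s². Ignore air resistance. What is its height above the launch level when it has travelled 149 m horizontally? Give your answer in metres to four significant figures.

42.73 m

vₓ = 47.70 cos 39.6° = 36.75 m/s; v_y0 = 47.70 sin 39.6° = 30.41 m/s.
x = vₓ t ⇒ t = 149/36.75 = 4.054 s.
Height: y = v_y0 t − ½ g t² = 30.41 × 4.054 − 4.900 × 4.054² = 123.3 − 80.53 = 42.73 m.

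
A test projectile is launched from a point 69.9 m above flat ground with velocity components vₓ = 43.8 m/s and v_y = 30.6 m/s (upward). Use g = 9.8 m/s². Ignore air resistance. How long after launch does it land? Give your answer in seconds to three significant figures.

8.02 s

Vertical motion (up positive, ground at y = 0): 4.900 t² − (30.60) t − 69.9 = 0, so t = (30.60 + √(30.60² + 2·9.80·69.9)) / 9.80 = (30.60 + 48.02) / 9.80 = 8.023 s.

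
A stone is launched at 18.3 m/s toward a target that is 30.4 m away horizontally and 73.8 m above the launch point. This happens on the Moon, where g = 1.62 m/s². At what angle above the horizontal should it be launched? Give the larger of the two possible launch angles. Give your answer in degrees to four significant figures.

Trajectory: y = x tanθ − g x² (1 + tan²θ)/(2v₀²). With x = 30.4, y = 73.8, v₀ = 18.3, g = 1.62:
2.235 tan²θ − 30.4 tanθ + (76.04) = 0.
tanθ = [30.4 ± √(30.4² − 4 × 2.235 × (76.04))] / (2 × 2.235) = (30.4 ± 15.63) / 4.471, giving tanθ = 3.304 or 10.30.
θ = 73.16° or 84.45°; the larger is 84.45°.

84.45°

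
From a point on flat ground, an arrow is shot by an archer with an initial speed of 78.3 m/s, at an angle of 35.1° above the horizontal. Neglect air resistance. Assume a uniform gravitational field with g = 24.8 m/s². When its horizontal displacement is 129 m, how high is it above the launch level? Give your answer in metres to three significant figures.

Horizontal component vₓ = 78.30 cos 35.1° = 64.06 m/s; vertical v_y0 = 78.30 sin 35.1° = 45.02 m/s.
At x = 129 m, t = x/vₓ = 129/64.06 = 2.014 s.
Height: y = v_y0 t − ½ g t² = 45.02 × 2.014 − 12.40 × 2.014² = 90.66 − 50.28 = 40.38 m.

40.4 m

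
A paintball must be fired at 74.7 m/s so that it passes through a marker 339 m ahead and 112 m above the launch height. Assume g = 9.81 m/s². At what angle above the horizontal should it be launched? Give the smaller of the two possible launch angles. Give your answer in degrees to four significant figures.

Trajectory: y = x tanθ − g x² (1 + tan²θ)/(2v₀²). With x = 339, y = 112, v₀ = 74.7, g = 9.81:
101.0 tan²θ − 339 tanθ + (213.0) = 0.
tanθ = [339 ± √(339² − 4 × 101.0 × (213.0))] / (2 × 101.0) = (339 ± 169.8) / 202.0, giving tanθ = 0.8373 or 2.519.
θ = 39.94° or 68.34°; the smaller is 39.94°.

39.94°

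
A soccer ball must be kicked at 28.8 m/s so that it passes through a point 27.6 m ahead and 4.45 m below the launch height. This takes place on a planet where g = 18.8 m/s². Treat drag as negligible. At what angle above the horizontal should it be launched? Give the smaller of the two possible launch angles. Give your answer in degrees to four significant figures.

Trajectory: y = x tanθ − g x² (1 + tan²θ)/(2v₀²). With x = 27.6, y = −4.45, v₀ = 28.8, g = 18.8:
8.633 tan²θ − 27.6 tanθ + (4.183) = 0.
tanθ = [27.6 ± √(27.6² − 4 × 8.633 × (4.183))] / (2 × 8.633) = (27.6 ± 24.85) / 17.27, giving tanθ = 0.1595 or 3.038.
θ = 9.063° or 71.78°; the smaller is 9.063°.

9.063°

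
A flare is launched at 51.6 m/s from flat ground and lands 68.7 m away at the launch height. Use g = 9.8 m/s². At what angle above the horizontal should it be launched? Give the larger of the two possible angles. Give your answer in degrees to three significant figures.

From R = (v₀²/g) sin 2θ: sin 2θ = 9.80 × 68.7 / 2662.6 = 0.2529.
2θ = 14.65° or 180° − 14.65° = 165.4°, so θ = 7.323° or 82.68°.
The larger angle is 82.68°.

82.7°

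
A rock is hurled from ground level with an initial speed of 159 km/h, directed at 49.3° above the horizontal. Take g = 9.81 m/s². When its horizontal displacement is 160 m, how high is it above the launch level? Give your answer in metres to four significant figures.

34.64 m

Convert: 159 km/h = 159/3.6 = 44.17 m/s.
vₓ = 44.17 cos 49.3° = 28.80 m/s; v_y0 = 44.17 sin 49.3° = 33.48 m/s.
At x = 160 m, t = x/vₓ = 160/28.80 = 5.555 s.
Height: y = v_y0 t − ½ g t² = 33.48 × 5.555 − 4.905 × 5.555² = 186.0 − 151.4 = 34.64 m.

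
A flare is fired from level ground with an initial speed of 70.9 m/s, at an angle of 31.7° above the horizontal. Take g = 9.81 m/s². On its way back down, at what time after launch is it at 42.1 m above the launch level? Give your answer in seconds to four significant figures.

6.214 s

Horizontal component vₓ = 70.90 cos 31.7° = 60.32 m/s; vertical v_y0 = 70.90 sin 31.7° = 37.26 m/s.
Require v_y0 t − ½ g t² = 42.1, i.e. 4.905 t² − 37.26 t + 42.1 = 0.
Quadratic formula: t = (37.26 ± √562.00) / 9.81 = (37.26 ± 23.71) / 9.81 → t = 1.381 s or 6.214 s.
The descending-branch root is 6.214 s.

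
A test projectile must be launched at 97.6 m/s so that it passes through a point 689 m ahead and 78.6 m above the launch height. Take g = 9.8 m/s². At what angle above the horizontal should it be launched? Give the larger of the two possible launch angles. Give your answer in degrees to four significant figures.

Trajectory: y = x tanθ − g x² (1 + tan²θ)/(2v₀²). With x = 689, y = 78.6, v₀ = 97.6, g = 9.80:
244.2 tan²θ − 689 tanθ + (322.8) = 0.
tanθ = [689 ± √(689² − 4 × 244.2 × (322.8))] / (2 × 244.2) = (689 ± 399.3) / 488.4, giving tanθ = 0.5932 or 2.228.
θ = 30.68° or 65.83°; the larger is 65.83°.

65.83°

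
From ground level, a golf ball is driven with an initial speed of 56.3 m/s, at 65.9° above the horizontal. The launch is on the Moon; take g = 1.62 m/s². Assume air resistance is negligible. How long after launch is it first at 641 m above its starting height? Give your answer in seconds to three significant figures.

17.1 s

vₓ = 56.30 cos 65.9° = 22.99 m/s; v_y0 = 56.30 sin 65.9° = 51.39 m/s.
Require v_y0 t − ½ g t² = 641, i.e. 0.8100 t² − 51.39 t + 641 = 0.
t = [51.39 ± √(51.39² − 2·1.62·641)] / 1.62 = (51.39 ± 23.76) / 1.62, so t = 17.06 s or t = 46.39 s.
The first (ascending) time is 17.06 s.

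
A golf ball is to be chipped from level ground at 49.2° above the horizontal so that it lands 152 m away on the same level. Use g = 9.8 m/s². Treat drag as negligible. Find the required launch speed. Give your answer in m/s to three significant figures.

38.8 m/s

Level-ground range: R = v₀² sin(2θ)/g, so v₀ = √(gR / sin 2θ).
v₀ = √(9.80 × 152 / sin 98.40°) = √(1490 / 0.9893) = √1505.8 = 38.80 m/s.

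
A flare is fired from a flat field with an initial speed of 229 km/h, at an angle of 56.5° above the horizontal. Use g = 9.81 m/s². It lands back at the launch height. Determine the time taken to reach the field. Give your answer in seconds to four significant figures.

10.81 s

Convert: 229 km/h = 229/3.6 = 63.61 m/s.
Resolve: vₓ = 63.61 cos 56.5° = 35.11 m/s and v_y0 = 63.61 sin 56.5° = 53.04 m/s.
It returns to y = 0 when t = 2 v_y0 / g = 2(53.04)/9.81 = 10.81 s.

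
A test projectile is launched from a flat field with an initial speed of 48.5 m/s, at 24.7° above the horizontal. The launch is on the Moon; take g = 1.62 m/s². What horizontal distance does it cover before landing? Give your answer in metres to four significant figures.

Resolve: vₓ = 48.50 cos 24.7° = 44.06 m/s and v_y0 = 48.50 sin 24.7° = 20.27 m/s.
Time aloft: T = 2 v_y0 / g = 2 × 20.27 / 1.62 = 25.02 s.
Range: R = vₓ T = 44.06 × 25.02 = 1102 m.

1102 m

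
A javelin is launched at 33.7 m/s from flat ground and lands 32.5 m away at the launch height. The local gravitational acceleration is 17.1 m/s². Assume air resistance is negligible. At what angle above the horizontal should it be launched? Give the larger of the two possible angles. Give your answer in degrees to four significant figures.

75.35°

R = v₀² sin 2θ / g gives sin 2θ = gR/v₀² = 17.1·32.5/33.7² = 0.4894.
2θ = 29.30° or 180° − 29.30° = 150.7°, so θ = 14.65° or 75.35°.
The larger angle is 75.35°.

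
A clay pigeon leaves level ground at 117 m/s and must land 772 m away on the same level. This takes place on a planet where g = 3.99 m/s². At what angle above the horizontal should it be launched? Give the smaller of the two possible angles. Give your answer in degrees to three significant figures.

Level-ground range R = v₀² sin(2θ)/g ⇒ sin(2θ) = gR/v₀² = 3.99 × 772 / 117² = 0.2250.
2θ = 13.00° or 180° − 13.00° = 167.0°, so θ = 6.502° or 83.50°.
The smaller angle is 6.502°.

6.50°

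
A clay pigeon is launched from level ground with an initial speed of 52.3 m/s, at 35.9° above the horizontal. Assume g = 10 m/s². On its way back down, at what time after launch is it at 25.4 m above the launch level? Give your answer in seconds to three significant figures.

5.15 s

Resolve: vₓ = 52.30 cos 35.9° = 42.37 m/s and v_y0 = 52.30 sin 35.9° = 30.67 m/s.
Set y = v_y0 t − ½ g t² = 25.4: 5.000 t² − 30.67 t + 25.4 = 0.
t = [30.67 ± √(30.67² − 2·10.0·25.4)] / 10.0 = (30.67 ± 20.80) / 10.0, so t = 0.9871 s or t = 5.146 s.
The descending-branch root is 5.146 s.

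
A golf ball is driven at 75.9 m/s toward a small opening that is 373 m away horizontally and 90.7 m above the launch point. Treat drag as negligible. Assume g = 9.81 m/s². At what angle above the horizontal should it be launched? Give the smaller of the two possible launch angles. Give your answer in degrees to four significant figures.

36.13°

Trajectory: y = x tanθ − g x² (1 + tan²θ)/(2v₀²). With x = 373, y = 90.7, v₀ = 75.9, g = 9.81:
118.5 tan²θ − 373 tanθ + (209.2) = 0.
tanθ = [373 ± √(373² − 4 × 118.5 × (209.2))] / (2 × 118.5) = (373 ± 200.1) / 236.9, giving tanθ = 0.7300 or 2.419.
θ = 36.13° or 67.54°; the smaller is 36.13°.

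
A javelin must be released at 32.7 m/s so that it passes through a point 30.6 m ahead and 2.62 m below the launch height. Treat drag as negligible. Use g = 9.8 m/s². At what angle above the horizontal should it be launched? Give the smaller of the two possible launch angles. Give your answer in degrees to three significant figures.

Trajectory: y = x tanθ − g x² (1 + tan²θ)/(2v₀²). With x = 30.6, y = −2.62, v₀ = 32.7, g = 9.80:
4.291 tan²θ − 30.6 tanθ + (1.671) = 0.
tanθ = [30.6 ± √(30.6² − 4 × 4.291 × (1.671))] / (2 × 4.291) = (30.6 ± 30.13) / 8.582, giving tanθ = 0.05503 or 7.076.
θ = 3.150° or 81.96°; the smaller is 3.150°.

3.15°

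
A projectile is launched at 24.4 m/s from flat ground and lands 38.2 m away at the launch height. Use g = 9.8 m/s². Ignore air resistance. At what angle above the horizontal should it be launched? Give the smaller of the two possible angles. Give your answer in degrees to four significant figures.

Level-ground range R = v₀² sin(2θ)/g ⇒ sin(2θ) = gR/v₀² = 9.80 × 38.2 / 24.4² = 0.6288.
2θ = 38.96° or 180° − 38.96° = 141.0°, so θ = 19.48° or 70.52°.
The smaller angle is 19.48°.

19.48°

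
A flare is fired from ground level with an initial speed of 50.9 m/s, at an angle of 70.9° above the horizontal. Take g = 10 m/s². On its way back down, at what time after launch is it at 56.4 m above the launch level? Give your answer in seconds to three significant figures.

Resolve: vₓ = 50.90 cos 70.9° = 16.66 m/s and v_y0 = 50.90 sin 70.9° = 48.10 m/s.
Require v_y0 t − ½ g t² = 56.4, i.e. 5.000 t² − 48.10 t + 56.4 = 0.
t = [48.10 ± √(48.10² − 2·10.0·56.4)] / 10.0 = (48.10 ± 34.43) / 10.0, so t = 1.367 s or t = 8.253 s.
The descending-branch root is 8.253 s.

8.25 s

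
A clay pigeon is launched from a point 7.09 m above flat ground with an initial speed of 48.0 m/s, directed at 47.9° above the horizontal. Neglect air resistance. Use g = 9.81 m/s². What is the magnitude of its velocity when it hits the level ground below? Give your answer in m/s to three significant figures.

Horizontal component vₓ = 48.00 cos 47.9° = 32.18 m/s; vertical v_y0 = 48.00 sin 47.9° = 35.61 m/s.
With up positive and y = 0 at the ground: y(t) = 7.09 + (35.61) t − 4.905 t². Setting y = 0 and taking the positive root: t = [35.61 + √(35.61² + 2·9.81·7.09)] / 9.81 = (35.61 + 37.52) / 9.81 = 7.455 s.
Vertical velocity at impact: v_y = v_y0 − g t = 35.61 − 9.81 × 7.455 = −37.52 m/s.
Speed: |v| = √(vₓ² + v_y²) = √(32.18² + 37.52²) = 49.43 m/s.

49.4 m/s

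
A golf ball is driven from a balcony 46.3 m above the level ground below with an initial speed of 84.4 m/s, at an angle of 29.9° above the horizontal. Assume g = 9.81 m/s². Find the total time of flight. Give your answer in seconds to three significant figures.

Horizontal component vₓ = 84.40 cos 29.9° = 73.17 m/s; vertical v_y0 = 84.40 sin 29.9° = 42.07 m/s.
With up positive and y = 0 at the ground: y(t) = 46.3 + (42.07) t − 4.905 t². Setting y = 0 and taking the positive root: t = [42.07 + √(42.07² + 2·9.81·46.3)] / 9.81 = (42.07 + 51.75) / 9.81 = 9.564 s.

9.56 s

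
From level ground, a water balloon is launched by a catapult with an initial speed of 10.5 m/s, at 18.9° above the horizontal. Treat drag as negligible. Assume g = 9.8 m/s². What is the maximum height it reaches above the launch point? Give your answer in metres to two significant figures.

Horizontal component vₓ = 10.50 cos 18.9° = 9.934 m/s; vertical v_y0 = 10.50 sin 18.9° = 3.401 m/s.
At the apex v_y = 0, so H = v_y0²/(2g) = 3.401²/19.60 = 0.5902 m.

0.59 m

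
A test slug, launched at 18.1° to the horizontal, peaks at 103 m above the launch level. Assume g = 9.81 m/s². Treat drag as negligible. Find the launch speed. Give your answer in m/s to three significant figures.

145 m/s

At the peak v_y = 0, so v_y0 = √(2gH) = √(2 × 9.81 × 103) = 44.95 m/s.
v_y0 = v₀ sin θ ⇒ v₀ = 44.95 / sin 18.1° = 144.7 m/s.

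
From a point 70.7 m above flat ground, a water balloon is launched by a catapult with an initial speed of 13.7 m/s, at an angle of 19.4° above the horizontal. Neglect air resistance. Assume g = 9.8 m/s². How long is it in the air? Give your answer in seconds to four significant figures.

4.291 s

Resolve: vₓ = 13.70 cos 19.4° = 12.92 m/s and v_y0 = 13.70 sin 19.4° = 4.551 m/s.
With up positive and y = 0 at the ground: y(t) = 70.7 + (4.551) t − 4.900 t². Setting y = 0 and taking the positive root: t = [4.551 + √(4.551² + 2·9.80·70.7)] / 9.80 = (4.551 + 37.50) / 9.80 = 4.291 s.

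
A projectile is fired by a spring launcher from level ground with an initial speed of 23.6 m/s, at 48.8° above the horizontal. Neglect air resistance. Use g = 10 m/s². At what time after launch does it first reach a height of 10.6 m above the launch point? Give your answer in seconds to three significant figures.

0.759 s

Resolve: vₓ = 23.60 cos 48.8° = 15.55 m/s and v_y0 = 23.60 sin 48.8° = 17.76 m/s.
Set y = v_y0 t − ½ g t² = 10.6: 5.000 t² − 17.76 t + 10.6 = 0.
Quadratic formula: t = (17.76 ± √103.31) / 10.0 = (17.76 ± 10.16) / 10.0 → t = 0.7593 s or 2.792 s.
The first (ascending) time is 0.7593 s.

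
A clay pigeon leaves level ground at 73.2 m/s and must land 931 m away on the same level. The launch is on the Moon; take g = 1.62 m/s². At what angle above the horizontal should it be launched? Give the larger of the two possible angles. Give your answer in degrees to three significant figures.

From R = (v₀²/g) sin 2θ: sin 2θ = 1.62 × 931 / 5358.2 = 0.2815.
2θ = 16.35° or 180° − 16.35° = 163.7°, so θ = 8.174° or 81.83°.
The larger angle is 81.83°.

81.8°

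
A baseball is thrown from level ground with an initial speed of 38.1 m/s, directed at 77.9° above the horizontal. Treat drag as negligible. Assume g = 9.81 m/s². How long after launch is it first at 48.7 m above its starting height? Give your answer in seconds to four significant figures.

Resolve: vₓ = 38.10 cos 77.9° = 7.986 m/s and v_y0 = 38.10 sin 77.9° = 37.25 m/s.
Set y = v_y0 t − ½ g t² = 48.7: 4.905 t² − 37.25 t + 48.7 = 0.
t = [37.25 ± √(37.25² − 2·9.81·48.7)] / 9.81 = (37.25 ± 20.79) / 9.81, so t = 1.678 s or t = 5.917 s.
The first (ascending) time is 1.678 s.

1.678 s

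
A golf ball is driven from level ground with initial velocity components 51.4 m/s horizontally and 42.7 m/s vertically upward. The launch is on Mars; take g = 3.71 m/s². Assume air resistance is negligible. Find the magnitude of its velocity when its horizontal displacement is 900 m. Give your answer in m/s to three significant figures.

56.0 m/s

At x = 900 m, t = x/vₓ = 900/51.40 = 17.51 s.
Vertical velocity there: v_y = v_y0 − g t = 42.70 − 3.71 × 17.51 = −22.26 m/s.
Speed: √(vₓ² + v_y²) = √(51.40² + 22.26²) = 56.01 m/s.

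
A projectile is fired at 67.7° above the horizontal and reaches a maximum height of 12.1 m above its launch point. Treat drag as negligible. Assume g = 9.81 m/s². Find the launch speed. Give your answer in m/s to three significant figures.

16.7 m/s

At the peak v_y = 0, so v_y0 = √(2gH) = √(2 × 9.81 × 12.1) = 15.41 m/s.
v_y0 = v₀ sin θ ⇒ v₀ = 15.41 / sin 67.7° = 16.65 m/s.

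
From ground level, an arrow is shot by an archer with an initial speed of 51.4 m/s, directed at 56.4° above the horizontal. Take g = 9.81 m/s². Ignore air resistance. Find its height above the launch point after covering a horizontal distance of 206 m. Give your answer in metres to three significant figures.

52.8 m

Horizontal component vₓ = 51.40 cos 56.4° = 28.44 m/s; vertical v_y0 = 51.40 sin 56.4° = 42.81 m/s.
x = vₓ t ⇒ t = 206/28.44 = 7.242 s.
Height: y = v_y0 t − ½ g t² = 42.81 × 7.242 − 4.905 × 7.242² = 310.1 − 257.3 = 52.79 m.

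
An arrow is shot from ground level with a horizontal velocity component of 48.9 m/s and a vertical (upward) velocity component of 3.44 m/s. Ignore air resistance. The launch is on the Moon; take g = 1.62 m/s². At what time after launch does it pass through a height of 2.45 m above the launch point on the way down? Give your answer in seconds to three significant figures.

3.34 s

Height y(t) = 3.440 t − 0.8100 t² = 2.45 gives 0.8100 t² − 3.440 t + 2.45 = 0.
t = [3.440 ± √(3.440² − 2·1.62·2.45)] / 1.62 = (3.440 ± 1.974) / 1.62, so t = 0.9051 s or t = 3.342 s.
The descending-branch root is 3.342 s.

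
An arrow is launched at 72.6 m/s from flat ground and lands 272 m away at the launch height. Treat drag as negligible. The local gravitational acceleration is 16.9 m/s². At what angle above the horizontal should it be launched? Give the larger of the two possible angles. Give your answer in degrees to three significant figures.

From R = (v₀²/g) sin 2θ: sin 2θ = 16.9 × 272 / 5270.8 = 0.8721.
2θ = 60.71° or 180° − 60.71° = 119.3°, so θ = 30.35° or 59.65°.
The larger angle is 59.65°.

59.6°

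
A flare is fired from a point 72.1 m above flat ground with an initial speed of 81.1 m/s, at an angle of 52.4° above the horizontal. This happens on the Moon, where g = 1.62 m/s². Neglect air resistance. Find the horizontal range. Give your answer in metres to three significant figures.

Resolve: vₓ = 81.10 cos 52.4° = 49.48 m/s and v_y0 = 81.10 sin 52.4° = 64.25 m/s.
The projectile lands when y = 72.1 + (64.25) t − ½·1.62·t² = 0. Positive root: t = (64.25 + √(64.25² + 2·1.62·72.1)) / 1.62 = (64.25 + 66.05) / 1.62 = 80.43 s.
Horizontal distance: R = vₓ t = 49.48 × 80.43 = 3980 m.

3980 m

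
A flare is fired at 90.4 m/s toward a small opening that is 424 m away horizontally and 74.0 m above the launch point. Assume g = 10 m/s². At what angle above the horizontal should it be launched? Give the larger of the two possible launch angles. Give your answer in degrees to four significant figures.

73.41°

Trajectory: y = x tanθ − g x² (1 + tan²θ)/(2v₀²). With x = 424, y = 74.0, v₀ = 90.4, g = 10.0:
110.0 tan²θ − 424 tanθ + (184.0) = 0.
tanθ = [424 ± √(424² − 4 × 110.0 × (184.0))] / (2 × 110.0) = (424 ± 314.4) / 220.0, giving tanθ = 0.4984 or 3.356.
θ = 26.49° or 73.41°; the larger is 73.41°.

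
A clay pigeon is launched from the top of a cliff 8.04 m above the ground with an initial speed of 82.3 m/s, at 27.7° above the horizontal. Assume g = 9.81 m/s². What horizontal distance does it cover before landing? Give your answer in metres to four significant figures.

Components: vₓ = 82.30 cos 27.7° = 72.87 m/s, v_y0 = 82.30 sin 27.7° = 38.26 m/s.
With up positive and y = 0 at the ground: y(t) = 8.04 + (38.26) t − 4.905 t². Setting y = 0 and taking the positive root: t = [38.26 + √(38.26² + 2·9.81·8.04)] / 9.81 = (38.26 + 40.27) / 9.81 = 8.004 s.
Horizontal distance: R = vₓ t = 72.87 × 8.004 = 583.3 m.

583.3 m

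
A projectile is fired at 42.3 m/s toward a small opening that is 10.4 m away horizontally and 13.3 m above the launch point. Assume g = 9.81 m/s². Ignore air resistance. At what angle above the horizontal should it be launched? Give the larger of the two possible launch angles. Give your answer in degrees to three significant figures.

88.3°

Trajectory: y = x tanθ − g x² (1 + tan²θ)/(2v₀²). With x = 10.4, y = 13.3, v₀ = 42.3, g = 9.81:
0.2965 tan²θ − 10.4 tanθ + (13.60) = 0.
tanθ = [10.4 ± √(10.4² − 4 × 0.2965 × (13.60))] / (2 × 0.2965) = (10.4 ± 9.593) / 0.5930, giving tanθ = 1.360 or 33.72.
θ = 53.68° or 88.30°; the larger is 88.30°.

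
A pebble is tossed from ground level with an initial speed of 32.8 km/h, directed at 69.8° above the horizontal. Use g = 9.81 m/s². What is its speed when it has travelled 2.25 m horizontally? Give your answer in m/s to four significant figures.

Convert: 32.8 km/h = 32.8/3.6 = 9.111 m/s.
Resolve: vₓ = 9.111 cos 69.8° = 3.146 m/s and v_y0 = 9.111 sin 69.8° = 8.551 m/s.
x = vₓ t ⇒ t = 2.25/3.146 = 0.7152 s.
Vertical velocity there: v_y = v_y0 − g t = 8.551 − 9.81 × 0.7152 = 1.535 m/s.
Speed: √(vₓ² + v_y²) = √(3.146² + 1.535²) = 3.500 m/s.

3.500 m/s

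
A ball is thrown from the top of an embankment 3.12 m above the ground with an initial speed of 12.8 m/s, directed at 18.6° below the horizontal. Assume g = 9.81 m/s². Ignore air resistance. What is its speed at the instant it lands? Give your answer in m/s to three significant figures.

Horizontal component vₓ = 12.80 cos 18.6° = 12.13 m/s; vertical v_y0 = −4.083 m/s (downward).
With up positive and y = 0 at the ground: y(t) = 3.12 + (−4.083) t − 4.905 t². Setting y = 0 and taking the positive root: t = [−4.083 + √(4.083² + 2·9.81·3.12)] / 9.81 = (−4.083 + 8.825) / 9.81 = 0.4834 s.
Vertical velocity at impact: v_y = v_y0 − g t = −4.083 − 9.81 × 0.4834 = −8.825 m/s.
Speed: |v| = √(vₓ² + v_y²) = √(12.13² + 8.825²) = 15.00 m/s.

15.0 m/s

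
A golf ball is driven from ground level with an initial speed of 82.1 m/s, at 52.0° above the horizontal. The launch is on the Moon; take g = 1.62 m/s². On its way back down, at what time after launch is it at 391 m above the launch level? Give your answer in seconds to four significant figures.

vₓ = 82.10 cos 52.0° = 50.55 m/s; v_y0 = 82.10 sin 52.0° = 64.70 m/s.
Height y(t) = 64.70 t − 0.8100 t² = 391 gives 0.8100 t² − 64.70 t + 391 = 0.
Quadratic formula: t = (64.70 ± √2918.7) / 1.62 = (64.70 ± 54.02) / 1.62 → t = 6.587 s or 73.28 s.
The descending-branch root is 73.28 s.

73.28 s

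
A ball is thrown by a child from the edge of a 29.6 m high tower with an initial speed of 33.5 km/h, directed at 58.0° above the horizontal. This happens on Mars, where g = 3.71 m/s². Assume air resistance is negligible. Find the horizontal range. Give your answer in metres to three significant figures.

Convert: 33.5 km/h = 33.5/3.6 = 9.306 m/s.
Components: vₓ = 9.306 cos 58.0° = 4.931 m/s, v_y0 = 9.306 sin 58.0° = 7.892 m/s.
The projectile lands when y = 29.6 + (7.892) t − ½·3.71·t² = 0. Positive root: t = (7.892 + √(7.892² + 2·3.71·29.6)) / 3.71 = (7.892 + 16.79) / 3.71 = 6.653 s.
Horizontal distance: R = vₓ t = 4.931 × 6.653 = 32.81 m.

32.8 m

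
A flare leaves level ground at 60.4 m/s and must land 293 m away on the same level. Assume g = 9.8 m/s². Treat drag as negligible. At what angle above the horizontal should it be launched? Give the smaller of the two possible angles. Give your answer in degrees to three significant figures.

26.0°

From R = (v₀²/g) sin 2θ: sin 2θ = 9.80 × 293 / 3648.2 = 0.7871.
2θ = 51.91° or 180° − 51.91° = 128.1°, so θ = 25.96° or 64.04°.
The smaller angle is 25.96°.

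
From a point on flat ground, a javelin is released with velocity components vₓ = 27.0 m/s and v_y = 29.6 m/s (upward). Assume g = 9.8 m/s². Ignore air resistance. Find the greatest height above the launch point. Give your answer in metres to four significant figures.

44.70 m

Peak height H = v_y0² / (2g) = 876.16 / 19.60 = 44.70 m.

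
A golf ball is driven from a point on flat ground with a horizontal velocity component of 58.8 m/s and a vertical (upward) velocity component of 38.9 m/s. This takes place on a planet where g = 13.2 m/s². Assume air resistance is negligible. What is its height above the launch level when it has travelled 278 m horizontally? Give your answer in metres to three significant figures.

Time to reach x = 278 m: t = x/vₓ = 278/58.80 = 4.728 s.
Height: y = v_y0 t − ½ g t² = 38.90 × 4.728 − 6.600 × 4.728² = 183.9 − 147.5 = 36.39 m.

36.4 m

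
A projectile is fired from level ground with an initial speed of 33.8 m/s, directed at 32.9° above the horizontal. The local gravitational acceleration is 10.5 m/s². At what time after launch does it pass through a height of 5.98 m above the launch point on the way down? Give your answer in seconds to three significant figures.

Resolve: vₓ = 33.80 cos 32.9° = 28.38 m/s and v_y0 = 33.80 sin 32.9° = 18.36 m/s.
Require v_y0 t − ½ g t² = 5.98, i.e. 5.250 t² − 18.36 t + 5.98 = 0.
t = [18.36 ± √(18.36² − 2·10.5·5.98)] / 10.5 = (18.36 ± 14.54) / 10.5, so t = 0.3635 s or t = 3.134 s.
The descending-branch root is 3.134 s.

3.13 s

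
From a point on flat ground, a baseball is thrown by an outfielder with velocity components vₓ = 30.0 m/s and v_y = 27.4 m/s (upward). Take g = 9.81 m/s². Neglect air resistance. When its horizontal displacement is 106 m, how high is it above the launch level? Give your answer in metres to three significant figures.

35.6 m

x = vₓ t ⇒ t = 106/30.00 = 3.533 s.
Height: y = v_y0 t − ½ g t² = 27.40 × 3.533 − 4.905 × 3.533² = 96.81 − 61.24 = 35.58 m.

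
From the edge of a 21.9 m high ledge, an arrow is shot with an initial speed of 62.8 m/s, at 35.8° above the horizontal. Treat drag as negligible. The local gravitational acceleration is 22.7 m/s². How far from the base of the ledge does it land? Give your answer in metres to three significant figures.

Resolve: vₓ = 62.80 cos 35.8° = 50.93 m/s and v_y0 = 62.80 sin 35.8° = 36.74 m/s.
The projectile lands when y = 21.9 + (36.74) t − ½·22.7·t² = 0. Positive root: t = (36.74 + √(36.74² + 2·22.7·21.9)) / 22.7 = (36.74 + 48.41) / 22.7 = 3.751 s.
Horizontal distance: R = vₓ t = 50.93 × 3.751 = 191.1 m.

191 m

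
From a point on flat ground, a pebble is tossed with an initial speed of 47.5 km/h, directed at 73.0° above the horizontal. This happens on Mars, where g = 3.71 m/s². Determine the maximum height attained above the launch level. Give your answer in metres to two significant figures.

Convert: 47.5 km/h = 47.5/3.6 = 13.19 m/s.
Resolve: vₓ = 13.19 cos 73.0° = 3.858 m/s and v_y0 = 13.19 sin 73.0° = 12.62 m/s.
Peak height H = v_y0² / (2g) = 159.21 / 7.420 = 21.46 m.

21 m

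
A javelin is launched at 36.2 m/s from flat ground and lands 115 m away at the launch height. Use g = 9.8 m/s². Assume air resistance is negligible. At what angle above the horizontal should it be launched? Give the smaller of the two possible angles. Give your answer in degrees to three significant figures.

29.7°

From R = (v₀²/g) sin 2θ: sin 2θ = 9.80 × 115 / 1310.4 = 0.8600.
2θ = 59.32° or 180° − 59.32° = 120.7°, so θ = 29.66° or 60.34°.
The smaller angle is 29.66°.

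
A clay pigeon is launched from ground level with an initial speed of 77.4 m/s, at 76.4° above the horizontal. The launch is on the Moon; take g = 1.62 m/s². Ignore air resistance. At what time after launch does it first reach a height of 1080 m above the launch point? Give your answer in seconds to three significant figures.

Components: vₓ = 77.40 cos 76.4° = 18.20 m/s, v_y0 = 77.40 sin 76.4° = 75.23 m/s.
Require v_y0 t − ½ g t² = 1080, i.e. 0.8100 t² − 75.23 t + 1080 = 0.
t = [75.23 ± √(75.23² − 2·1.62·1080)] / 1.62 = (75.23 ± 46.48) / 1.62, so t = 17.75 s or t = 75.13 s.
The first (ascending) time is 17.75 s.

17.7 s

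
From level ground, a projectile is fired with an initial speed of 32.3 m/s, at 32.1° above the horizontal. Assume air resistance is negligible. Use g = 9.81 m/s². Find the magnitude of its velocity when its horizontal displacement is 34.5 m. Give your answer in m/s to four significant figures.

27.78 m/s

Resolve: vₓ = 32.30 cos 32.1° = 27.36 m/s and v_y0 = 32.30 sin 32.1° = 17.16 m/s.
Time to reach x = 34.5 m: t = x/vₓ = 34.5/27.36 = 1.261 s.
Vertical velocity there: v_y = v_y0 − g t = 17.16 − 9.81 × 1.261 = 4.795 m/s.
Speed: √(vₓ² + v_y²) = √(27.36² + 4.795²) = 27.78 m/s.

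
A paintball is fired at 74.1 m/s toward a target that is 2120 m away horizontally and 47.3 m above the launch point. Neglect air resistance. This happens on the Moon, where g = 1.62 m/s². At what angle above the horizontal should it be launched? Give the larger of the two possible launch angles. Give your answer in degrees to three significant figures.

Trajectory: y = x tanθ − g x² (1 + tan²θ)/(2v₀²). With x = 2120, y = 47.3, v₀ = 74.1, g = 1.62:
663.0 tan²θ − 2120 tanθ + (710.3) = 0.
tanθ = [2120 ± √(2120² − 4 × 663.0 × (710.3))] / (2 × 663.0) = (2120 ± 1616) / 1326, giving tanθ = 0.3803 or 2.817.
θ = 20.82° or 70.46°; the larger is 70.46°.

70.5°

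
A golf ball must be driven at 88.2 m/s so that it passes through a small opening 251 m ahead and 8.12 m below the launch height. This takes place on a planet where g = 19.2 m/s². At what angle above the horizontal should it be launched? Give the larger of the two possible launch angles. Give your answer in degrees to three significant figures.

71.1°

Trajectory: y = x tanθ − g x² (1 + tan²θ)/(2v₀²). With x = 251, y = −8.12, v₀ = 88.2, g = 19.2:
77.75 tan²θ − 251 tanθ + (69.63) = 0.
tanθ = [251 ± √(251² − 4 × 77.75 × (69.63))] / (2 × 77.75) = (251 ± 203.3) / 155.5, giving tanθ = 0.3065 or 2.922.
θ = 17.04° or 71.11°; the larger is 71.11°.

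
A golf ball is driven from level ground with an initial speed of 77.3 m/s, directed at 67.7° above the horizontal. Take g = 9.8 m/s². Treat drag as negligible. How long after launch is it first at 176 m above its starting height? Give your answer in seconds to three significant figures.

Components: vₓ = 77.30 cos 67.7° = 29.33 m/s, v_y0 = 77.30 sin 67.7° = 71.52 m/s.
Require v_y0 t − ½ g t² = 176, i.e. 4.900 t² − 71.52 t + 176 = 0.
Quadratic formula: t = (71.52 ± √1665.3) / 9.80 = (71.52 ± 40.81) / 9.80 → t = 3.134 s or 11.46 s.
The first (ascending) time is 3.134 s.

3.13 s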